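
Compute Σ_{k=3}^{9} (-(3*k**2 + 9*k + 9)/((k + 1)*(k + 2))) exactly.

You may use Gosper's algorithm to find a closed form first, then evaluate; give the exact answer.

Σ = -945/44

r(k) = (k + 1)*(3*k + (k + 1)**2 + 6)/((k + 3)*(k**2 + 3*k + 3)) after simplifying.
Gosper form: A/B · C(k+1)/C(k) with A=k + 1, B=k + 3, C=k**2 + 3*k + 3.
Key eq: (k + 1)·f(k+1) = (k + 2)·f(k) + (k**2 + 3*k + 3).
From deg A=1, deg B=1, deg C=2: d=2.
Coefficient equations give f(k) = k*(k + 2).
Get s_k = R·t_k = -3*k*(k + 2)/(k + 1) with R(k) = B(k−1)f(k)/C(k) = k*(k + 2)**2/(k**2 + 3*k + 3).
Verify: 3*(-k**2 - 3*k - 3)/(k**2 + 3*k + 2) matches t_k.
Σ_(k=3)^(9) t_k = s_(10) − s_(3) = -360/11 − (-45/4) = -945/44.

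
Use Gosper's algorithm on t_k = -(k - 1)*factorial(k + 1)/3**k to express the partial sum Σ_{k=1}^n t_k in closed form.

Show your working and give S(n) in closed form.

S(n) = 2 - factorial(n + 2)/3**n

Ratio r(k) = k*(k + 2)/(3*(k - 1)).
A = k/3 + 2/3, B = 1, C = k - 1.
Solve (k/3 + 2/3)·f(k+1) − (1)·f(k) = k - 1.
Bound: deg f ≤ 0.
Match coefficients ⇒ f(k) = 3.
Certificate R = B(k−1)f/C = 3/(k - 1) gives s_k = -3**(1 - k)*factorial(k + 1).
Check: Δs_k = -(k - 1)*factorial(k + 1)/3**k. ✓
Telescope: S(n) = s_(n+1) − s_(1) = -factorial(n + 2)/3**n − (-2) = 2 - factorial(n + 2)/3**n.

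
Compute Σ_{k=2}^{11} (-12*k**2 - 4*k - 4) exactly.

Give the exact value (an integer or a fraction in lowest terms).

Σ = -6360

r(k) = (k + 3*(k + 1)**2 + 2)/(3*k**2 + k + 1) after simplifying.
Factor: A=1; B=1; C=k**2 + k/3 + 1/3.
Need (1)·f(k+1) − (1)·f(k) = k**2 + k/3 + 1/3.
Degrees (0,0,2) ⇒ d ≤ 3.
Solving with deg f ≤ 3: f(k) = k*(k**2 - k + 1)/3.
Get s_k = R·t_k = 4*k*(-k**2 + k - 1) with R(k) = B(k−1)f(k)/C(k) = k*(k**2 - k + 1)/(3*k**2 + k + 1).
Verify: -12*k**2 - 4*k - 4 matches t_k.
Evaluate s at k=12 and k=2: -6384 and -24; difference -6360.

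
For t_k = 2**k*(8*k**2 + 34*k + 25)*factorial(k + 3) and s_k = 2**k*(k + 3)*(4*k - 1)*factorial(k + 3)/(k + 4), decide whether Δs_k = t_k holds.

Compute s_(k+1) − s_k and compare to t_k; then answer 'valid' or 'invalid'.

Invalid: residual -2**k*(8*k**3 + 66*k**2 + 157*k + 101)*factorial(k + 3)/((k + 4)*(k + 5)) ≠ 0.

s_(k+1) = 2**(k + 1)*(k + 4)*(4*k + 3)*factorial(k + 4)/(k + 5)
s_(k+1) − s_k = 2**k*(8*k**4 + 98*k**3 + 425*k**2 + 748*k + 399)*factorial(k + 3)/((k + 4)*(k + 5))
(s_(k+1) − s_k) − t_k = -2**k*(8*k**3 + 66*k**2 + 157*k + 101)*factorial(k + 3)/((k + 4)*(k + 5))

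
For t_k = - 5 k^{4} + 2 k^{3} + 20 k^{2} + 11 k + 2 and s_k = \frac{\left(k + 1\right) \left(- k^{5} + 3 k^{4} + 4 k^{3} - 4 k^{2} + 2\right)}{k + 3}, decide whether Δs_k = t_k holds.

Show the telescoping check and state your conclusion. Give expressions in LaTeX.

Invalid: residual \frac{2 \left(4 k^{5} + 16 k^{4} - 22 k^{3} - 75 k^{2} - 35 k - 4\right)}{k^{2} + 7 k + 12} ≠ 0.

s_(k+1) = (-k**6 - 4*k**5 + 2*k**4 + 28*k**3 + 43*k**2 + 26*k + 8)/(k + 4)
s_(k+1) − s_k = (-5*k**6 - 25*k**5 + 6*k**4 + 131*k**3 + 169*k**2 + 76*k + 16)/(k**2 + 7*k + 12)
(s_(k+1) − s_k) − t_k = 2*(4*k**5 + 16*k**4 - 22*k**3 - 75*k**2 - 35*k - 4)/(k**2 + 7*k + 12)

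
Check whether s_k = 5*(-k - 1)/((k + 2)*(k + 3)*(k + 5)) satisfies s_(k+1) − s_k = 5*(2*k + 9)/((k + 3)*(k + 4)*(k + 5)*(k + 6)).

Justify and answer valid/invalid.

s_(k+1) = 5*(-k - 2)/((k + 3)*(k + 4)*(k + 6))
s_(k+1) − s_k = 10*(k**2 + 5*k + 2)/(k**5 + 20*k**4 + 155*k**3 + 580*k**2 + 1044*k + 720)
(s_(k+1) − s_k) − t_k = 5*(-3*k - 14)/(k**5 + 20*k**4 + 155*k**3 + 580*k**2 + 1044*k + 720)

Invalid: residual 5*(-3*k - 14)/(k**5 + 20*k**4 + 155*k**3 + 580*k**2 + 1044*k + 720) ≠ 0.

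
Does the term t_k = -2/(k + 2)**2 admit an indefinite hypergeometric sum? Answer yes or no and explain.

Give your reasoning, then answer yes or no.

Step 1: r(k) = (k + 2)**2/(k + 3)**2.
Gosper form: A/B · C(k+1)/C(k) with A=k**2 + 4*k + 4, B=k**2 + 6*k + 9, C=1.
f must satisfy (k**2 + 4*k + 4)·f(k+1) − (k**2 + 4*k + 4)·f(k) = 1.
From deg A=2, deg B=2, deg C=0: d=0.
Write f(k) = c0. Then LHS − RHS = -1, requiring -1 = 0: contradictory. No certificate.

No — the linear system for f has no solution.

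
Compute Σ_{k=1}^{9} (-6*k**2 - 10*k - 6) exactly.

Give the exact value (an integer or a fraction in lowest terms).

Step 1: r(k) = (3*k**2 + 11*k + 11)/(3*k**2 + 5*k + 3).
Factor: A=1; B=1; C=k**2 + 5*k/3 + 1.
Set up (1)·f(k+1) − (1)·f(k) − (k**2 + 5*k/3 + 1) = 0.
d = 3 from the (0,0,2) case.
Solve for f: f(k) = k*(k**2 + k + 1)/3 (degree 3 ≤ 3).
Then R = B(k−1)f/C = k*(k**2 + k + 1)/(3*k**2 + 5*k + 3), so s_k = R(k)·t_k = 2*k*(-k**2 - k - 1).
Check: Δs_k = -6*k**2 - 10*k - 6. ✓
Sum = s_(10) − s_(1); s_(10) = -2220, s_(1) = -6 ⇒ -2214.

Σ = -2214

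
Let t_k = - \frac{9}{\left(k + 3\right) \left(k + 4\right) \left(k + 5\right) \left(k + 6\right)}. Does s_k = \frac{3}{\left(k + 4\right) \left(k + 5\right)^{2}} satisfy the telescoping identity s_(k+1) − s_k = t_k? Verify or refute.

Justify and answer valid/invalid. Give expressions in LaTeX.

s_(k+1) = 3/((k + 5)*(k + 6)**2)
s_(k+1) − s_k = 3*(-3*k - 16)/(k**5 + 26*k**4 + 269*k**3 + 1384*k**2 + 3540*k + 3600)
(s_(k+1) − s_k) − t_k = 6*(4*k + 21)/(k**6 + 29*k**5 + 347*k**4 + 2191*k**3 + 7692*k**2 + 14220*k + 10800)

Invalid: residual \frac{6 \left(4 k + 21\right)}{k^{6} + 29 k^{5} + 347 k^{4} + 2191 k^{3} + 7692 k^{2} + 14220 k + 10800} ≠ 0.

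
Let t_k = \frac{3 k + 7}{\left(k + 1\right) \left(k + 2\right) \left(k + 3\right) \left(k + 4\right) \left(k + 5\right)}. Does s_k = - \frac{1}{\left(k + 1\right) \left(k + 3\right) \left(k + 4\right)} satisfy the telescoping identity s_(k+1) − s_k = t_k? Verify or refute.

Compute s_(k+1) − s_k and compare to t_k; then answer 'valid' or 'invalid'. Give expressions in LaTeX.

Valid: the claim telescopes to t_k.

s_(k+1) = -1/((k + 2)*(k + 4)*(k + 5))
s_(k+1) − s_k = (3*k + 7)/(k**5 + 15*k**4 + 85*k**3 + 225*k**2 + 274*k + 120)
(s_(k+1) − s_k) − t_k = 0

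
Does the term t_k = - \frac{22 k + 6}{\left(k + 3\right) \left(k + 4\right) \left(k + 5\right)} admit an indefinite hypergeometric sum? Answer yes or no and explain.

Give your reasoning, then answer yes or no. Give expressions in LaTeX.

Yes. s_k = - \frac{k \left(3 k - 1\right)}{\left(k + 3\right) \left(k + 4\right)}.

Ratio r(k) = (k + 3)*(11*k + 14)/((k + 6)*(11*k + 3)).
A = k + 3, B = k + 6, C = k + 3/11.
Solve (k + 3)·f(k+1) − (k + 5)·f(k) = k + 3/11.
d = 2 from the (1,1,1) case.
Solving with deg f ≤ 2: f(k) = k*(3*k - 1)/22.
Certificate R = B(k−1)f/C = k*(k + 5)*(3*k - 1)/(2*(11*k + 3)) gives s_k = -k*(3*k - 1)/((k + 3)*(k + 4)).
Δs = 2*(-11*k - 3)/(k**3 + 12*k**2 + 47*k + 60), as required.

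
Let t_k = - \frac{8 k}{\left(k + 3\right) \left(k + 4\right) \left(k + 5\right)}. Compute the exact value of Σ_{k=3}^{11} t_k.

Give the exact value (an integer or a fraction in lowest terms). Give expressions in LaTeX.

Compute t_(k+1)/t_k: get (k + 1)*(k + 3)/(k*(k + 6)).
Normal form (A,B,C) = (k + 3, k + 6, k).
Set up (k + 3)·f(k+1) − (k + 5)·f(k) − (k) = 0.
d = 2 from the (1,1,1) case.
Solving with deg f ≤ 2: f(k) = k*(k - 1)/8.
So s_k = (B(k−1)f/C)·t_k = ((k - 1)*(k + 5)/8)·t_k = k*(1 - k)/((k + 3)*(k + 4)).
s_(k+1) − s_k = -8*k/(k**3 + 12*k**2 + 47*k + 60) = t_k.
Telescoping: Σ = s_(12) − s_(3) = -11/20 − (-1/7) = -57/140.

Σ = -57/140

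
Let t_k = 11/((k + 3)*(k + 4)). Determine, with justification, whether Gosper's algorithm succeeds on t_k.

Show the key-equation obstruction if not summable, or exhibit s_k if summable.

Yes. s_k = 11*k/(3*(k + 3)).

The ratio is (k + 3)/(k + 5).
Factor: A=k + 3; B=k + 5; C=1.
Set up (k + 3)·f(k+1) − (k + 4)·f(k) − (1) = 0.
From deg A=1, deg B=1, deg C=0: d=1.
Coefficient equations give f(k) = k/3.
Get s_k = R·t_k = 11*k/(3*(k + 3)) with R(k) = B(k−1)f(k)/C(k) = k*(k + 4)/3.
Δs = 11/(k**2 + 7*k + 12), as required.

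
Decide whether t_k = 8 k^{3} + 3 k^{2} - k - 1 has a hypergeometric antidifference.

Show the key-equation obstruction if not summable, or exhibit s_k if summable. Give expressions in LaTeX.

t_(k+1)/t_k = (8*k**3 + 27*k**2 + 29*k + 9)/(8*k**3 + 3*k**2 - k - 1).
So A=1 and B=1, with C=k**3 + 3*k**2/8 - k/8 - 1/8.
Solve (1)·f(k+1) − (1)·f(k) = k**3 + 3*k**2/8 - k/8 - 1/8.
deg f ≤ 4 (via 0,0,3).
Match coefficients ⇒ f(k) = k**3*(2*k - 3)/8.
Certificate R = B(k−1)f/C = k**3*(2*k - 3)/(8*k**3 + 3*k**2 - k - 1) gives s_k = k**3*(2*k - 3).
Verify: 8*k**3 + 3*k**2 - k - 1 matches t_k.

Yes. s_k = k^{3} \left(2 k - 3\right).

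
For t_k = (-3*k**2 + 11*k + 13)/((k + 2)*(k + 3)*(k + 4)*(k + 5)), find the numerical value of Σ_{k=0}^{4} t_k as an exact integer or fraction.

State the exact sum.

Step 1: r(k) = (k + 2)*(11*k - 3*(k + 1)**2 + 24)/((k + 6)*(-3*k**2 + 11*k + 13)).
Normal form (A,B,C) = (k + 2, k + 6, k**2 - 11*k/3 - 13/3).
f must satisfy (k + 2)·f(k+1) − (k + 5)·f(k) = k**2 - 11*k/3 - 13/3.
From deg A=1, deg B=1, deg C=2: d=3.
Match coefficients ⇒ f(k) = -k*(k**2 + 81*k + 74)/72.
Get s_k = R·t_k = k*(k**2 + 81*k + 74)/(24*(k + 2)*(k + 3)*(k + 4)) with R(k) = B(k−1)f(k)/C(k) = -k*(k + 5)*(k**2 + 81*k + 74)/(24*(3*k**2 - 11*k - 13)).
Check: Δs_k = (-3*k**2 + 11*k + 13)/(k**4 + 14*k**3 + 71*k**2 + 154*k + 120). ✓
Σ_(k=0)^(4) t_k = s_(5) − s_(0) = 5/24 − (0) = 5/24.

Σ = 5/24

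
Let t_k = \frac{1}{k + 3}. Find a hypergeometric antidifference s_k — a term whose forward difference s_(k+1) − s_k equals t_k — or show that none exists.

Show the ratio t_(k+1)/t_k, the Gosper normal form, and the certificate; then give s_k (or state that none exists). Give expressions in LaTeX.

not Gosper-summable; s_k does not exist

t_(k+1)/t_k = (k + 3)/(k + 4).
Gosper form: A/B · C(k+1)/C(k) with A=k + 3, B=k + 4, C=1.
Key eq: (k + 3)·f(k+1) = (k + 3)·f(k) + (1).
From deg A=1, deg B=1, deg C=0: d=0.
f = c0 ⇒ A·f(k+1) − B(k−1)·f(k) − C = -1. The system {-1 = 0} is inconsistent; no antidifference.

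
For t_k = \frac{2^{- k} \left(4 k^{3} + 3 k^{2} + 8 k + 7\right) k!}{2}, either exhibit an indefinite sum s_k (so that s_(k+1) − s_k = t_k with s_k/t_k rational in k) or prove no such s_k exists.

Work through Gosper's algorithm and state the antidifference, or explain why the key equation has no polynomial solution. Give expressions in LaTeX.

Compute t_(k+1)/t_k: get (4*k**4 + 19*k**3 + 41*k**2 + 48*k + 22)/(2*(4*k**3 + 3*k**2 + 8*k + 7)).
So A=k/2 + 1/2 and B=1, with C=k**3 + 3*k**2/4 + 2*k + 7/4.
Key eq: (k/2 + 1/2)·f(k+1) = (1)·f(k) + (k**3 + 3*k**2/4 + 2*k + 7/4).
deg f ≤ 2 (via 1,0,3).
A polynomial solution: f(k) = (4*k**2 - k - 4)/2.
So s_k = (B(k−1)f/C)·t_k = (2*(4*k**2 - k - 4)/(4*k**3 + 3*k**2 + 8*k + 7))·t_k = (4*k**2 - k - 4)*factorial(k)/2**k.
Δs = (4*k**3 + 3*k**2 + 8*k + 7)*factorial(k)/(2*2**k), as required.

s_k = 2^{- k} \left(4 k^{2} - k - 4\right) k!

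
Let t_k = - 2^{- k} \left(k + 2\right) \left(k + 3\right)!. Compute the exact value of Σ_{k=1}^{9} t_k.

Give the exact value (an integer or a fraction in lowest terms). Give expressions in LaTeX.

The ratio is (k + 3)*(k + 4)/(2*(k + 2)).
So A=k/2 + 2 and B=1, with C=k + 2.
Key eq: (k/2 + 2)·f(k+1) = (1)·f(k) + (k + 2).
From deg A=1, deg B=0, deg C=1: d=0.
Match coefficients ⇒ f(k) = 2.
Certificate R = B(k−1)f/C = 2/(k + 2) gives s_k = -2**(1 - k)*factorial(k + 3).
Δs = -(k + 2)*factorial(k + 3)/2**k, as required.
Sum = s_(10) − s_(1); s_(10) = -12162150, s_(1) = -24 ⇒ -12162126.

Σ = -12162126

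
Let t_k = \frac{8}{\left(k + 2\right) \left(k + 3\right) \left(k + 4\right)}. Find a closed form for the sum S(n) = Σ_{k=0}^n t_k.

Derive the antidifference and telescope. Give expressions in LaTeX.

r(k) = (k + 2)/(k + 5) after simplifying.
Normal form (A,B,C) = (k + 2, k + 5, 1).
Key eq: (k + 2)·f(k+1) = (k + 4)·f(k) + (1).
d = 2 from the (1,1,0) case.
Match coefficients ⇒ f(k) = k*(k + 5)/12.
Get s_k = R·t_k = 2*k*(k + 5)/(3*(k + 2)*(k + 3)) with R(k) = B(k−1)f(k)/C(k) = k*(k + 4)*(k + 5)/12.
Check: Δs_k = 8/(k**3 + 9*k**2 + 26*k + 24). ✓
Σ_(k=0)^n t_k = s_(n+1) − s_(0) = (2*(n**2 + 7*n + 6)/(3*(n**2 + 7*n + 12))) − (0), i.e. 2*(n**2 + 7*n + 6)/(3*(n**2 + 7*n + 12)).

S(n) = \frac{2 \left(n^{2} + 7 n + 6\right)}{3 \left(n^{2} + 7 n + 12\right)}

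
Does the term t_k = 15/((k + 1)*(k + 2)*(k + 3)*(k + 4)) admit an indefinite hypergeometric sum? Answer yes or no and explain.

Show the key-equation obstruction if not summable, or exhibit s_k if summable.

Yes. s_k = 5*k*(k**2 + 6*k + 11)/(6*(k + 1)*(k + 2)*(k + 3)).

The ratio is (k + 1)/(k + 5).
So A=k + 1 and B=k + 5, with C=1.
f must satisfy (k + 1)·f(k+1) − (k + 4)·f(k) = 1.
Bound: deg f ≤ 3.
Match coefficients ⇒ f(k) = k*(k**2 + 6*k + 11)/18.
So s_k = (B(k−1)f/C)·t_k = (k*(k + 4)*(k**2 + 6*k + 11)/18)·t_k = 5*k*(k**2 + 6*k + 11)/(6*(k + 1)*(k + 2)*(k + 3)).
s_(k+1) − s_k = 15/(k**4 + 10*k**3 + 35*k**2 + 50*k + 24) = t_k.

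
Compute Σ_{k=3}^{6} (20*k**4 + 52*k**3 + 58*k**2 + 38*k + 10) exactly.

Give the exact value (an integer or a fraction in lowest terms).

The ratio is (10*k**4 + 66*k**3 + 167*k**2 + 195*k + 89)/(10*k**4 + 26*k**3 + 29*k**2 + 19*k + 5).
Gosper form: A/B · C(k+1)/C(k) with A=1, B=1, C=k**4 + 13*k**3/5 + 29*k**2/10 + 19*k/10 + 1/2.
f must satisfy (1)·f(k+1) − (1)·f(k) = k**4 + 13*k**3/5 + 29*k**2/10 + 19*k/10 + 1/2.
d = 5 from the (0,0,4) case.
Match coefficients ⇒ f(k) = k**2*(4*k**3 + 3*k**2 + 3)/20.
Get s_k = R·t_k = k**2*(4*k**3 + 3*k**2 + 3) with R(k) = B(k−1)f(k)/C(k) = k**2*(4*k**3 + 3*k**2 + 3)/(2*(10*k**4 + 26*k**3 + 29*k**2 + 19*k + 5)).
Δs = 20*k**4 + 52*k**3 + 58*k**2 + 38*k + 10, as required.
Evaluate s at k=7 and k=3: 74578 and 1242; difference 73336.

Σ = 73336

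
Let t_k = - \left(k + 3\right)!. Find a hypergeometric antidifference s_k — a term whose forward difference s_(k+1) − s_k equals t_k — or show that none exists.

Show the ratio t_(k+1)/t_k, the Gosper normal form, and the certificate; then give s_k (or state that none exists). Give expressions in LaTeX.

r(k) = k + 4 after simplifying.
Gosper form: A/B · C(k+1)/C(k) with A=k + 4, B=1, C=1.
Solve (k + 4)·f(k+1) − (1)·f(k) = 1.
From deg A=1, deg B=0, deg C=0: d=-1.
Bound -1 < 0, so the key equation has no polynomial solution.

not Gosper-summable; s_k does not exist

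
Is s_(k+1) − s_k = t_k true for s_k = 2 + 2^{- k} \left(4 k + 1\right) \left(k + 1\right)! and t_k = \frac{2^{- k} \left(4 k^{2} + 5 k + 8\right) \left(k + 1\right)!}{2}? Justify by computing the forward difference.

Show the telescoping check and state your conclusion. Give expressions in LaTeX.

valid; difference matches t_k

s_(k+1) = 2**(-k - 1)*(4*k + 5)*factorial(k + 2) + 2
s_(k+1) − s_k = (4*k**2 + 5*k + 8)*factorial(k + 1)/(2*2**k)
(s_(k+1) − s_k) − t_k = 0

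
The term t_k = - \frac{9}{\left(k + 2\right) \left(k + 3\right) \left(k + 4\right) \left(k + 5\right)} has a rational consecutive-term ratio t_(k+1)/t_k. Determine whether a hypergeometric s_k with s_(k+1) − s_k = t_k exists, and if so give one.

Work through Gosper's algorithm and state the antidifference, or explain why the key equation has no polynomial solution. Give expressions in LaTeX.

Ratio r(k) = (k + 2)/(k + 6).
Normal form (A,B,C) = (k + 2, k + 6, 1).
Need (k + 2)·f(k+1) − (k + 5)·f(k) = 1.
Degrees (1,1,0) ⇒ d ≤ 3.
Solving with deg f ≤ 3: f(k) = k*(k**2 + 9*k + 26)/72.
So s_k = (B(k−1)f/C)·t_k = (k*(k + 5)*(k**2 + 9*k + 26)/72)·t_k = k*(-k**2 - 9*k - 26)/(8*(k + 2)*(k + 3)*(k + 4)).
s_(k+1) − s_k = -9/(k**4 + 14*k**3 + 71*k**2 + 154*k + 120) = t_k.

s_k = \frac{k \left(- k^{2} - 9 k - 26\right)}{8 \left(k + 2\right) \left(k + 3\right) \left(k + 4\right)}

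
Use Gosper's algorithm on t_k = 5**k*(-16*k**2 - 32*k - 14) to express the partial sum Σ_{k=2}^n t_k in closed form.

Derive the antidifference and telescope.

Step 1: r(k) = 5*(8*k**2 + 32*k + 31)/(8*k**2 + 16*k + 7).
Gosper form: A/B · C(k+1)/C(k) with A=5, B=1, C=k**2 + 2*k + 7/8.
Solve (5)·f(k+1) − (1)·f(k) = k**2 + 2*k + 7/8.
From deg A=0, deg B=0, deg C=2: d=2.
Solve for f: f(k) = (4*k**2 - 2*k + 1)/16 (degree 2 ≤ 2).
Certificate R = B(k−1)f/C = (4*k**2 - 2*k + 1)/(2*(8*k**2 + 16*k + 7)) gives s_k = 5**k*(-4*k**2 + 2*k - 1).
s_(k+1) − s_k = 5**k*(-16*k**2 - 32*k - 14) = t_k.
Telescope: S(n) = s_(n+1) − s_(2) = 5**(n + 1)*(-4*n**2 - 6*n - 3) − (-325) = -20*5**n*n**2 - 30*5**n*n - 15*5**n + 325.

S(n) = -20*5**n*n**2 - 30*5**n*n - 15*5**n + 325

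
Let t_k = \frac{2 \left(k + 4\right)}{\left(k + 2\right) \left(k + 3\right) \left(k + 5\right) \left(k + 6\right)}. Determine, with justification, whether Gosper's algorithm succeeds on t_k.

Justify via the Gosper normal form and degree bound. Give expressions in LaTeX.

Yes. s_k = \frac{k \left(k + 7\right)}{10 \left(k^{2} + 7 k + 10\right)}.

Ratio r(k) = (k + 2)*(k + 5)**2/((k + 4)**2*(k + 7)).
Gosper form: A/B · C(k+1)/C(k) with A=k + 2, B=k + 7, C=k**2 + 8*k + 16.
Key eq: (k + 2)·f(k+1) = (k + 6)·f(k) + (k**2 + 8*k + 16).
Bound: deg f ≤ 4.
Solving with deg f ≤ 4: f(k) = k*(k + 3)*(k + 4)*(k + 7)/20.
R(k) = B(k−1)·f(k)/C(k) = k*(k + 3)*(k + 6)*(k + 7)/(20*(k + 4)); s_k = R·t_k = k*(k + 7)/(10*(k**2 + 7*k + 10)).
Verify: 2*(k + 4)/(k**4 + 16*k**3 + 91*k**2 + 216*k + 180) matches t_k.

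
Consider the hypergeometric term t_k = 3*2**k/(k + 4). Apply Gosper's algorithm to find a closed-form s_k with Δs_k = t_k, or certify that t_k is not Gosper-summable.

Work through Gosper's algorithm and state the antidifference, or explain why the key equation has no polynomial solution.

none (Gosper's algorithm certifies no s_k)

Ratio r(k) = 2*(k + 4)/(k + 5).
Factor: A=2*k + 8; B=k + 5; C=1.
Need (2*k + 8)·f(k+1) − (k + 4)·f(k) = 1.
From deg A=1, deg B=1, deg C=0: d=-1.
d = -1 < 0 ⇒ no nonzero polynomial f; not summable.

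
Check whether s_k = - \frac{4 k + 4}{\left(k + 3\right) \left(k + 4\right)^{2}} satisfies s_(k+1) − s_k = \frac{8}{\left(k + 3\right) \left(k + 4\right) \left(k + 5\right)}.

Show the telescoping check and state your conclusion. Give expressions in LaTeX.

Invalid: residual \frac{12 \left(- 3 k - 13\right)}{k^{5} + 21 k^{4} + 175 k^{3} + 723 k^{2} + 1480 k + 1200} ≠ 0.

s_(k+1) = 4*(-k - 2)/((k + 4)*(k + 5)**2)
s_(k+1) − s_k = 4*(2*k**2 + 9*k + 1)/(k**5 + 21*k**4 + 175*k**3 + 723*k**2 + 1480*k + 1200)
(s_(k+1) − s_k) − t_k = 12*(-3*k - 13)/(k**5 + 21*k**4 + 175*k**3 + 723*k**2 + 1480*k + 1200)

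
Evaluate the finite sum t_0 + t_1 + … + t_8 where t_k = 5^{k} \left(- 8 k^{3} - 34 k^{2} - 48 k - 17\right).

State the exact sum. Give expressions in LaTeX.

t_(k+1)/t_k = 5*(8*k**3 + 58*k**2 + 140*k + 107)/(8*k**3 + 34*k**2 + 48*k + 17).
Take A(k)=5, B(k)=1, C(k)=k**3 + 17*k**2/4 + 6*k + 17/8.
Solve (5)·f(k+1) − (1)·f(k) = k**3 + 17*k**2/4 + 6*k + 17/8.
Degrees (0,0,3) ⇒ d ≤ 3.
Solve for f: f(k) = (2*k**3 + k**2 + 2*k - 2)/8 (degree 3 ≤ 3).
Then R = B(k−1)f/C = (2*k**3 + k**2 + 2*k - 2)/(8*k**3 + 34*k**2 + 48*k + 17), so s_k = R(k)·t_k = 5**k*(-2*k**3 - k**2 - 2*k + 2).
Check: Δs_k = 5**k*(-8*k**3 - 34*k**2 - 48*k - 17). ✓
Sum = s_(9) − s_(0); s_(9) = -3037109375, s_(0) = 2 ⇒ -3037109377.

Σ = -3037109377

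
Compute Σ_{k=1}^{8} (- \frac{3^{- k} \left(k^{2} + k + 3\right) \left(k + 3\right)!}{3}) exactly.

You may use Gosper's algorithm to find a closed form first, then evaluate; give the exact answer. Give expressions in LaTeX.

Σ = -15769600/81

r(k) = (k + 4)*(k + (k + 1)**2 + 4)/(3*(k**2 + k + 3)) after simplifying.
Gosper form: A/B · C(k+1)/C(k) with A=k/3 + 4/3, B=1, C=k**2 + k + 3.
Set up (k/3 + 4/3)·f(k+1) − (1)·f(k) − (k**2 + k + 3) = 0.
deg f ≤ 1 (via 1,0,2).
Coefficient equations give f(k) = 3*(k - 1).
Get s_k = R·t_k = -(k - 1)*factorial(k + 3)/3**k with R(k) = B(k−1)f(k)/C(k) = 3*(k - 1)/(k**2 + k + 3).
s_(k+1) − s_k = -(k**2 + k + 3)*factorial(k + 3)/(3*3**k) = t_k.
Evaluate s at k=9 and k=1: -15769600/81 and 0; difference -15769600/81.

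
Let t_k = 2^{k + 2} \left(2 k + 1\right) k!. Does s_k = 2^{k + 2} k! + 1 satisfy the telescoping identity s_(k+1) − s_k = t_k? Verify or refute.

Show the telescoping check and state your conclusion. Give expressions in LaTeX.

Valid: the claim telescopes to t_k.

s_(k+1) = 2**(k + 3)*factorial(k + 1) + 1
s_(k+1) − s_k = 2**(k + 2)*(2*k + 1)*factorial(k)
(s_(k+1) − s_k) − t_k = 0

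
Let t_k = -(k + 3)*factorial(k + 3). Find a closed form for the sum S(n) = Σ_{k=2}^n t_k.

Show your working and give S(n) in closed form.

t_(k+1)/t_k = (k + 4)**2/(k + 3).
Gosper form: A/B · C(k+1)/C(k) with A=k + 4, B=1, C=k + 3.
Solve (k + 4)·f(k+1) − (1)·f(k) = k + 3.
d = 0 from the (1,0,1) case.
Solve for f: f(k) = 1 (degree 0 ≤ 0).
Get s_k = R·t_k = -factorial(k + 3) with R(k) = B(k−1)f(k)/C(k) = 1/(k + 3).
s_(k+1) − s_k = -(k + 3)*factorial(k + 3) = t_k.
Σ_(k=2)^n t_k = s_(n+1) − s_(2) = (-factorial(n + 4)) − (-120), i.e. 120 - factorial(n + 4).

S(n) = 120 - factorial(n + 4)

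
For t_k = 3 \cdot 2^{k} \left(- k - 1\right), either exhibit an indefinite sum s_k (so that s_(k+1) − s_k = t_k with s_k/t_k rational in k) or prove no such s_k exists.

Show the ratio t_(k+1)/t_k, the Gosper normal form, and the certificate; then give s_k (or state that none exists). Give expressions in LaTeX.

Ratio r(k) = 2*(k + 2)/(k + 1).
Take A(k)=2, B(k)=1, C(k)=k + 1.
Need (2)·f(k+1) − (1)·f(k) = k + 1.
d = 1 from the (0,0,1) case.
Coefficient equations give f(k) = k - 1.
Then R = B(k−1)f/C = (k - 1)/(k + 1), so s_k = R(k)·t_k = 3*2**k*(1 - k).
Check: Δs_k = 3*2**k*(-k - 1). ✓

s_k = 3 \cdot 2^{k} \left(1 - k\right)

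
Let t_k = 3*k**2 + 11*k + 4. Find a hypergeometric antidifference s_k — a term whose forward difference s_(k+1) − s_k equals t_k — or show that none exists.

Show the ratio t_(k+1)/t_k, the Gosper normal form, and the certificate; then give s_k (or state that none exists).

Compute t_(k+1)/t_k: get (3*k**2 + 17*k + 18)/(3*k**2 + 11*k + 4).
Factor: A=1; B=1; C=k**2 + 11*k/3 + 4/3.
f must satisfy (1)·f(k+1) − (1)·f(k) = k**2 + 11*k/3 + 4/3.
d = 3 from the (0,0,2) case.
A polynomial solution: f(k) = k*(k**2 + 4*k - 1)/3.
Then R = B(k−1)f/C = k*(k**2 + 4*k - 1)/(3*k**2 + 11*k + 4), so s_k = R(k)·t_k = k*(k**2 + 4*k - 1).
Check: Δs_k = 3*k**2 + 11*k + 4. ✓

s_k = k*(k**2 + 4*k - 1)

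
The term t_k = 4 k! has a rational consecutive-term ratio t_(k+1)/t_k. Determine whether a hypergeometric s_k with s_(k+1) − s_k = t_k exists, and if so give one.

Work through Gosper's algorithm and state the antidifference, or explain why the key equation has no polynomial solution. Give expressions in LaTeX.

none (Gosper's algorithm certifies no s_k)

The ratio is k + 1.
Factor: A=k + 1; B=1; C=1.
Need (k + 1)·f(k+1) − (1)·f(k) = 1.
Degrees (1,0,0) ⇒ d ≤ -1.
Negative degree bound (-1): no f exists, t_k not Gosper-summable.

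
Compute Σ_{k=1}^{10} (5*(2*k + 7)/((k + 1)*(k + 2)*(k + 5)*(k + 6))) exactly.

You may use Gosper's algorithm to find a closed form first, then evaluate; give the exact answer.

t_(k+1)/t_k = (k + 1)*(k + 5)*(2*k + 9)/((k + 3)*(k + 7)*(2*k + 7)).
Normal form (A,B,C) = (k + 1, k + 7, k**3 + 21*k**2/2 + 73*k/2 + 42).
Need (k + 1)·f(k+1) − (k + 6)·f(k) = k**3 + 21*k**2/2 + 73*k/2 + 42.
deg f ≤ 5 (via 1,1,3).
A polynomial solution: f(k) = k*(k + 2)*(k + 3)*(k + 4)*(k + 6)/10.
R(k) = B(k−1)·f(k)/C(k) = k*(k + 2)*(k + 6)**2/(5*(2*k + 7)); s_k = R·t_k = k*(k + 6)/(k**2 + 6*k + 5).
Δs = 5*(2*k + 7)/(k**4 + 14*k**3 + 65*k**2 + 112*k + 60), as required.
Telescoping: Σ = s_(11) − s_(1) = 187/192 − (7/12) = 25/64.

Σ = 25/64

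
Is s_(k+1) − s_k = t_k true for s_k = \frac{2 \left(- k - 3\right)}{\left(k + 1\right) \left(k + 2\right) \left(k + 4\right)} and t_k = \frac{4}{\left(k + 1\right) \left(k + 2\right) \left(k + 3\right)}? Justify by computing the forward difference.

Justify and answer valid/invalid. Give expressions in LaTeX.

Invalid: residual \frac{2 \left(- 3 k - 11\right)}{k^{5} + 15 k^{4} + 85 k^{3} + 225 k^{2} + 274 k + 120} ≠ 0.

s_(k+1) = 2*(-k - 4)/((k + 2)*(k + 3)*(k + 5))
s_(k+1) − s_k = 2*(2*k**2 + 15*k + 29)/(k**5 + 15*k**4 + 85*k**3 + 225*k**2 + 274*k + 120)
(s_(k+1) − s_k) − t_k = 2*(-3*k - 11)/(k**5 + 15*k**4 + 85*k**3 + 225*k**2 + 274*k + 120)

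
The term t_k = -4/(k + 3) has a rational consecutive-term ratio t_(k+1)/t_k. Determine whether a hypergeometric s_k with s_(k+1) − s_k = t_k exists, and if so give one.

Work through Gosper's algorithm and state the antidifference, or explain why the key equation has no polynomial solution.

none — t_k is not Gosper-summable

The ratio is (k + 3)/(k + 4).
Factor: A=k + 3; B=k + 4; C=1.
Solve (k + 3)·f(k+1) − (k + 3)·f(k) = 1.
deg f ≤ 0 (via 1,1,0).
f = c0 ⇒ A·f(k+1) − B(k−1)·f(k) − C = -1. The system {-1 = 0} is inconsistent; no antidifference.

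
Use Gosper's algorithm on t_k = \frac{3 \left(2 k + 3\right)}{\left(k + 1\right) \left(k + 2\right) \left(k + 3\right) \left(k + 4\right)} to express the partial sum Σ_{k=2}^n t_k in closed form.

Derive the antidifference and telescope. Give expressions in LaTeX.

Ratio r(k) = (k + 1)*(2*k + 5)/((k + 5)*(2*k + 3)).
A = k + 1, B = k + 5, C = k + 3/2.
Need (k + 1)·f(k+1) − (k + 4)·f(k) = k + 3/2.
Degrees (1,1,1) ⇒ d ≤ 3.
Coefficient equations give f(k) = k*(2*k**2 + 12*k + 13)/18.
So s_k = (B(k−1)f/C)·t_k = (k*(k + 4)*(2*k**2 + 12*k + 13)/(9*(2*k + 3)))·t_k = k*(2*k**2 + 12*k + 13)/(3*(k + 1)*(k + 2)*(k + 3)).
s_(k+1) − s_k = 3*(2*k + 3)/(k**4 + 10*k**3 + 35*k**2 + 50*k + 24) = t_k.
s_(n+1) = (2*n**3 + 18*n**2 + 43*n + 27)/(3*(n**3 + 9*n**2 + 26*n + 24)) and s_(2) = 1/2, so S(n) = (n**3 + 9*n**2 + 8*n - 18)/(6*(n**3 + 9*n**2 + 26*n + 24)).

S(n) = \frac{n^{3} + 9 n^{2} + 8 n - 18}{6 \left(n^{3} + 9 n^{2} + 26 n + 24\right)}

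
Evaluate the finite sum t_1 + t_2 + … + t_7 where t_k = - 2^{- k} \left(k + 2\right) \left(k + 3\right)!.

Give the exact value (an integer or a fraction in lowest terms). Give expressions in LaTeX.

Σ = -311826

The ratio is (k + 3)*(k + 4)/(2*(k + 2)).
A = k/2 + 2, B = 1, C = k + 2.
Solve (k/2 + 2)·f(k+1) − (1)·f(k) = k + 2.
Bound: deg f ≤ 0.
Solve for f: f(k) = 2 (degree 0 ≤ 0).
Then R = B(k−1)f/C = 2/(k + 2), so s_k = R(k)·t_k = -2**(1 - k)*factorial(k + 3).
s_(k+1) − s_k = -(k + 2)*factorial(k + 3)/2**k = t_k.
Σ_(k=1)^(7) t_k = s_(8) − s_(1) = -311850 − (-24) = -311826.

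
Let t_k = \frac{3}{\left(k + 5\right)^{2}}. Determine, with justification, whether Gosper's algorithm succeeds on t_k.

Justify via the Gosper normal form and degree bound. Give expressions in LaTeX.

No — key equation has no polynomial f.

t_(k+1)/t_k = (k + 5)**2/(k + 6)**2.
Factor: A=k**2 + 10*k + 25; B=k**2 + 12*k + 36; C=1.
Need (k**2 + 10*k + 25)·f(k+1) − (k**2 + 10*k + 25)·f(k) = 1.
Degrees (2,2,0) ⇒ d ≤ 0.
Generic f = c0 gives residual -1; -1 = 0 cannot hold, so t_k is not Gosper-summable.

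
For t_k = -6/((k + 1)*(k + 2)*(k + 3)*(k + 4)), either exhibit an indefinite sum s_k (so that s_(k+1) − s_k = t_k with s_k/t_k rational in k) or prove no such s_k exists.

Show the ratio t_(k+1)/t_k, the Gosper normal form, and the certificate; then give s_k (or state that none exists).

s_k = k*(-k**2 - 6*k - 11)/(3*(k + 1)*(k + 2)*(k + 3))

Compute t_(k+1)/t_k: get (k + 1)/(k + 5).
Factor: A=k + 1; B=k + 5; C=1.
Need (k + 1)·f(k+1) − (k + 4)·f(k) = 1.
Degrees (1,1,0) ⇒ d ≤ 3.
Coefficient equations give f(k) = k*(k**2 + 6*k + 11)/18.
Then R = B(k−1)f/C = k*(k + 4)*(k**2 + 6*k + 11)/18, so s_k = R(k)·t_k = k*(-k**2 - 6*k - 11)/(3*(k + 1)*(k + 2)*(k + 3)).
Δs = -6/(k**4 + 10*k**3 + 35*k**2 + 50*k + 24), as required.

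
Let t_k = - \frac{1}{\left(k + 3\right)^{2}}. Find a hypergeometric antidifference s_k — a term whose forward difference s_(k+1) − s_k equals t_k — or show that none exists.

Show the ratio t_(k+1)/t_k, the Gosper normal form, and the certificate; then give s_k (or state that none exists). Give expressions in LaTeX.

t_(k+1)/t_k = (k + 3)**2/(k + 4)**2.
Gosper form: A/B · C(k+1)/C(k) with A=k**2 + 6*k + 9, B=k**2 + 8*k + 16, C=1.
Need (k**2 + 6*k + 9)·f(k+1) − (k**2 + 6*k + 9)·f(k) = 1.
From deg A=2, deg B=2, deg C=0: d=0.
Generic f = c0 gives residual -1; -1 = 0 cannot hold, so t_k is not Gosper-summable.

none — t_k is not Gosper-summable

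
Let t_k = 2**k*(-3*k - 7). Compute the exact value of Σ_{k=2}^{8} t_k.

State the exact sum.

Ratio r(k) = 2*(3*k + 10)/(3*k + 7).
Take A(k)=2, B(k)=1, C(k)=k + 7/3.
Set up (2)·f(k+1) − (1)·f(k) − (k + 7/3) = 0.
deg f ≤ 1 (via 0,0,1).
Coefficient equations give f(k) = (3*k + 1)/3.
Certificate R = B(k−1)f/C = (3*k + 1)/(3*k + 7) gives s_k = 2**k*(-3*k - 1).
Check: Δs_k = 2**k*(-3*k - 7). ✓
Evaluate s at k=9 and k=2: -14336 and -28; difference -14308.

Σ = -14308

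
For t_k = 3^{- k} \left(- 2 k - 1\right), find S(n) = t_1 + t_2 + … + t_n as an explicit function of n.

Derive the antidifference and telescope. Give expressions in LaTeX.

The ratio is (2*k + 3)/(3*(2*k + 1)).
So A=1/3 and B=1, with C=k + 1/2.
Need (1/3)·f(k+1) − (1)·f(k) = k + 1/2.
d = 1 from the (0,0,1) case.
Solve for f: f(k) = -3*(k + 1)/2 (degree 1 ≤ 1).
So s_k = (B(k−1)f/C)·t_k = (-3*(k + 1)/(2*k + 1))·t_k = 3**(1 - k)*(k + 1).
Δs = (-2*k - 1)/3**k, as required.
s_(n+1) = (n + 2)/3**n and s_(1) = 2, so S(n) = (-2*3**n + n + 2)/3**n.

S(n) = 3^{- n} \left(- 2 \cdot 3^{n} + n + 2\right)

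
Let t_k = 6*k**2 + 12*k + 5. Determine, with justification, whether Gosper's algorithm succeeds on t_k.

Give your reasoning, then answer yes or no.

Compute t_(k+1)/t_k: get (6*k**2 + 24*k + 23)/(6*k**2 + 12*k + 5).
Take A(k)=1, B(k)=1, C(k)=k**2 + 2*k + 5/6.
f must satisfy (1)·f(k+1) − (1)·f(k) = k**2 + 2*k + 5/6.
From deg A=0, deg B=0, deg C=2: d=3.
Match coefficients ⇒ f(k) = k**2*(2*k + 3)/6.
Get s_k = R·t_k = k**2*(2*k + 3) with R(k) = B(k−1)f(k)/C(k) = k**2*(2*k + 3)/(6*k**2 + 12*k + 5).
Δs = 6*k**2 + 12*k + 5, as required.

Yes. s_k = k**2*(2*k + 3).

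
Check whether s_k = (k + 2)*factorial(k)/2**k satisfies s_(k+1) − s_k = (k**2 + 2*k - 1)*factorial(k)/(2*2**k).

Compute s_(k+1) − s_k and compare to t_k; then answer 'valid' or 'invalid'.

s_(k+1) = (k + 3)*factorial(k + 1)/(2*2**k)
s_(k+1) − s_k = (k**2 + 2*k - 1)*factorial(k)/(2*2**k)
(s_(k+1) − s_k) − t_k = 0

Valid: the claim telescopes to t_k.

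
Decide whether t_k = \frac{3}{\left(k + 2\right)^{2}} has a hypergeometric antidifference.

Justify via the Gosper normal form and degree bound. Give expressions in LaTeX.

r(k) = (k + 2)**2/(k + 3)**2 after simplifying.
Factor: A=k**2 + 4*k + 4; B=k**2 + 6*k + 9; C=1.
Set up (k**2 + 4*k + 4)·f(k+1) − (k**2 + 4*k + 4)·f(k) − (1) = 0.
Bound: deg f ≤ 0.
Generic f = c0 gives residual -1; -1 = 0 cannot hold, so t_k is not Gosper-summable.

No — key equation has no polynomial f.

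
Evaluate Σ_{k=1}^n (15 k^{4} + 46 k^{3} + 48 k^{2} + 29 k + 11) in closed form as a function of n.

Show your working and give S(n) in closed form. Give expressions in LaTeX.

S(n) = n \left(3 n^{4} + 19 n^{3} + 44 n^{2} + 50 n + 33\right)

r(k) = (15*k**4 + 106*k**3 + 276*k**2 + 323*k + 149)/(15*k**4 + 46*k**3 + 48*k**2 + 29*k + 11) after simplifying.
A = 1, B = 1, C = k**4 + 46*k**3/15 + 16*k**2/5 + 29*k/15 + 11/15.
Solve (1)·f(k+1) − (1)·f(k) = k**4 + 46*k**3/15 + 16*k**2/5 + 29*k/15 + 11/15.
Degrees (0,0,4) ⇒ d ≤ 5.
Coefficient equations give f(k) = k*(3*k**4 + 4*k**3 - 2*k**2 + 2*k + 4)/15.
R(k) = B(k−1)·f(k)/C(k) = k*(3*k**4 + 4*k**3 - 2*k**2 + 2*k + 4)/(15*k**4 + 46*k**3 + 48*k**2 + 29*k + 11); s_k = R·t_k = k*(3*k**4 + 4*k**3 - 2*k**2 + 2*k + 4).
Verify: 15*k**4 + 46*k**3 + 48*k**2 + 29*k + 11 matches t_k.
Telescope: S(n) = s_(n+1) − s_(1) = 3*n**5 + 19*n**4 + 44*n**3 + 50*n**2 + 33*n + 11 − (11) = n*(3*n**4 + 19*n**3 + 44*n**2 + 50*n + 33).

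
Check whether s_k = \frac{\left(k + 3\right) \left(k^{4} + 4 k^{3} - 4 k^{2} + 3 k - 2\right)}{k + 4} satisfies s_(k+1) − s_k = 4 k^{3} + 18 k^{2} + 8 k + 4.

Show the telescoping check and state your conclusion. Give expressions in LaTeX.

Invalid: residual \frac{3 \left(- k^{4} - 10 k^{3} - 28 k^{2} - 11 k - 6\right)}{k^{2} + 9 k + 20} ≠ 0.

s_(k+1) = (k**5 + 12*k**4 + 46*k**3 + 67*k**2 + 46*k + 8)/(k + 5)
s_(k+1) − s_k = (4*k**5 + 51*k**4 + 220*k**3 + 352*k**2 + 163*k + 62)/(k**2 + 9*k + 20)
(s_(k+1) − s_k) − t_k = 3*(-k**4 - 10*k**3 - 28*k**2 - 11*k - 6)/(k**2 + 9*k + 20)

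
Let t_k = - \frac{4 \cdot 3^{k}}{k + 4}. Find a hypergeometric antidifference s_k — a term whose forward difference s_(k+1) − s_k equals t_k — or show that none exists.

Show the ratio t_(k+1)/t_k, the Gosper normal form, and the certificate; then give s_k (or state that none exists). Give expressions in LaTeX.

none (Gosper's algorithm certifies no s_k)

Ratio r(k) = 3*(k + 4)/(k + 5).
Gosper form: A/B · C(k+1)/C(k) with A=3*k + 12, B=k + 5, C=1.
Need (3*k + 12)·f(k+1) − (k + 4)·f(k) = 1.
Degrees (1,1,0) ⇒ d ≤ -1.
deg f ≤ -1 is impossible — no certificate.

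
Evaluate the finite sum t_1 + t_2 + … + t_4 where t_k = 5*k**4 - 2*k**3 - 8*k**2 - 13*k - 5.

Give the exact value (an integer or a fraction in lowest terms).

Σ = 1180

Compute t_(k+1)/t_k: get (5*k**4 + 18*k**3 + 16*k**2 - 15*k - 23)/(5*k**4 - 2*k**3 - 8*k**2 - 13*k - 5).
Take A(k)=1, B(k)=1, C(k)=k**4 - 2*k**3/5 - 8*k**2/5 - 13*k/5 - 1.
Need (1)·f(k+1) − (1)·f(k) = k**4 - 2*k**3/5 - 8*k**2/5 - 13*k/5 - 1.
deg f ≤ 5 (via 0,0,4).
Solve for f: f(k) = k**2*(k**3 - 3*k**2 - 3)/5 (degree 5 ≤ 5).
Certificate R = B(k−1)f/C = k**2*(k**3 - 3*k**2 - 3)/(5*k**4 - 2*k**3 - 8*k**2 - 13*k - 5) gives s_k = k**2*(k**3 - 3*k**2 - 3).
Δs = 5*k**4 - 2*k**3 - 8*k**2 - 13*k - 5, as required.
Evaluate s at k=5 and k=1: 1175 and -5; difference 1180.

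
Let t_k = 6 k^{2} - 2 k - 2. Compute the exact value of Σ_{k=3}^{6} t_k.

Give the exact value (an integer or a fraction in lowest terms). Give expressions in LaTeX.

Σ = 472

r(k) = (k - 3*(k + 1)**2 + 2)/(-3*k**2 + k + 1) after simplifying.
Factor: A=1; B=1; C=k**2 - k/3 - 1/3.
Key eq: (1)·f(k+1) = (1)·f(k) + (k**2 - k/3 - 1/3).
d = 3 from the (0,0,2) case.
Match coefficients ⇒ f(k) = k**2*(k - 2)/3.
Get s_k = R·t_k = 2*k**2*(k - 2) with R(k) = B(k−1)f(k)/C(k) = k**2*(k - 2)/(3*k**2 - k - 1).
Δs = 6*k**2 - 2*k - 2, as required.
Telescoping: Σ = s_(7) − s_(3) = 490 − (18) = 472.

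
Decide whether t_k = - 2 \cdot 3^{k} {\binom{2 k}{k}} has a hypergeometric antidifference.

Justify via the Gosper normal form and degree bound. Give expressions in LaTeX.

Compute t_(k+1)/t_k: get 6*(2*k + 1)/(k + 1).
Gosper form: A/B · C(k+1)/C(k) with A=12*k + 6, B=k + 1, C=1.
Set up (12*k + 6)·f(k+1) − (k)·f(k) − (1) = 0.
From deg A=1, deg B=1, deg C=0: d=-1.
d = -1 < 0 ⇒ no nonzero polynomial f; not summable.

No. Not Gosper-summable.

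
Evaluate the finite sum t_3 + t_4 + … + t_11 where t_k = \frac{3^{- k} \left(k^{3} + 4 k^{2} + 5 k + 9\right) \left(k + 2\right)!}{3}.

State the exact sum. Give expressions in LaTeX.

Σ = 58836270680/2187

t_(k+1)/t_k = (k**4 + 10*k**3 + 37*k**2 + 67*k + 57)/(3*(k**3 + 4*k**2 + 5*k + 9)).
Take A(k)=k/3 + 1, B(k)=1, C(k)=k**3 + 4*k**2 + 5*k + 9.
Set up (k/3 + 1)·f(k+1) − (1)·f(k) − (k**3 + 4*k**2 + 5*k + 9) = 0.
d = 2 from the (1,0,3) case.
Solve for f: f(k) = 3*(k**2 + 2*k - 4) (degree 2 ≤ 2).
Then R = B(k−1)f/C = 3*(k**2 + 2*k - 4)/(k**3 + 4*k**2 + 5*k + 9), so s_k = R(k)·t_k = (k**2 + 2*k - 4)*factorial(k + 2)/3**k.
Verify: (k**3 + 4*k**2 + 5*k + 9)*factorial(k + 2)/(3*3**k) matches t_k.
Evaluate s at k=12 and k=3: 58836377600/2187 and 440/9; difference 58836270680/2187.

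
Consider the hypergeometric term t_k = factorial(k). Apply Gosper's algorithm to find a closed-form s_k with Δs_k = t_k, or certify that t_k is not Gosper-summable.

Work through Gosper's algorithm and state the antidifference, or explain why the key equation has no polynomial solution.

not Gosper-summable; s_k does not exist

Step 1: r(k) = k + 1.
Gosper form: A/B · C(k+1)/C(k) with A=k + 1, B=1, C=1.
f must satisfy (k + 1)·f(k+1) − (1)·f(k) = 1.
Bound: deg f ≤ -1.
deg f ≤ -1 is impossible — no certificate.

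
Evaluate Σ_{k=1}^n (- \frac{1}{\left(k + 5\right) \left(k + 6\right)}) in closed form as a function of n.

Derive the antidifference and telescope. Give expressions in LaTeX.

Ratio r(k) = (k + 5)/(k + 7).
So A=k + 5 and B=k + 7, with C=1.
Key eq: (k + 5)·f(k+1) = (k + 6)·f(k) + (1).
From deg A=1, deg B=1, deg C=0: d=1.
A polynomial solution: f(k) = k/5.
Get s_k = R·t_k = -k/(5*k + 25) with R(k) = B(k−1)f(k)/C(k) = k*(k + 6)/5.
Check: Δs_k = -1/(k**2 + 11*k + 30). ✓
s_(n+1) = (-n - 1)/(5*(n + 6)) and s_(1) = -1/30, so S(n) = -n/(6*n + 36).

S(n) = - \frac{n}{6 n + 36}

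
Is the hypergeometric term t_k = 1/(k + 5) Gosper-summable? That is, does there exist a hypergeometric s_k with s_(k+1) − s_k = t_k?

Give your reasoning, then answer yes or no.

No — t_k has no hypergeometric antidifference.

Step 1: r(k) = (k + 5)/(k + 6).
Take A(k)=k + 5, B(k)=k + 6, C(k)=1.
Set up (k + 5)·f(k+1) − (k + 5)·f(k) − (1) = 0.
From deg A=1, deg B=1, deg C=0: d=0.
Write f(k) = c0. Then LHS − RHS = -1, requiring -1 = 0: contradictory. No certificate.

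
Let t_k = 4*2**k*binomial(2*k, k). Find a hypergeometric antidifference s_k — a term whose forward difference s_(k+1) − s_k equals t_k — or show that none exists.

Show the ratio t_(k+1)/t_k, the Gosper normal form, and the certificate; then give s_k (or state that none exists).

Ratio r(k) = 4*(2*k + 1)/(k + 1).
Gosper form: A/B · C(k+1)/C(k) with A=8*k + 4, B=k + 1, C=1.
Set up (8*k + 4)·f(k+1) − (k)·f(k) − (1) = 0.
From deg A=1, deg B=1, deg C=0: d=-1.
Negative degree bound (-1): no f exists, t_k not Gosper-summable.

no hypergeometric antidifference exists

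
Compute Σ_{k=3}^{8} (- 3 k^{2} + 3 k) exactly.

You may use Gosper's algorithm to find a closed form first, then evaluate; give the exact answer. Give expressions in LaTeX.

Σ = -498

Ratio r(k) = (k + 1)/(k - 1).
Factor: A=1; B=1; C=k**2 - k.
Set up (1)·f(k+1) − (1)·f(k) − (k**2 - k) = 0.
Bound: deg f ≤ 3.
Coefficient equations give f(k) = k*(k - 2)*(k - 1)/3.
Certificate R = B(k−1)f/C = (k - 2)/3 gives s_k = k*(-k**2 + 3*k - 2).
s_(k+1) − s_k = 3*k*(1 - k) = t_k.
Telescoping: Σ = s_(9) − s_(3) = -504 − (-6) = -498.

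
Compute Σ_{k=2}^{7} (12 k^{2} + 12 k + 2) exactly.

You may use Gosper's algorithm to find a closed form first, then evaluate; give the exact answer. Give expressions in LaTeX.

Σ = 2004

Step 1: r(k) = (6*k**2 + 18*k + 13)/(6*k**2 + 6*k + 1).
Factor: A=1; B=1; C=k**2 + k + 1/6.
Solve (1)·f(k+1) − (1)·f(k) = k**2 + k + 1/6.
deg f ≤ 3 (via 0,0,2).
Match coefficients ⇒ f(k) = k*(2*k**2 - 1)/6.
Certificate R = B(k−1)f/C = k*(2*k**2 - 1)/(6*k**2 + 6*k + 1) gives s_k = 4*k**3 - 2*k.
Verify: 12*k**2 + 12*k + 2 matches t_k.
Sum = s_(8) − s_(2); s_(8) = 2032, s_(2) = 28 ⇒ 2004.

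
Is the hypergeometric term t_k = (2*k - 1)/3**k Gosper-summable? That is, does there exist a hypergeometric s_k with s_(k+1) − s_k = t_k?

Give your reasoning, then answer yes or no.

Yes. s_k = -3**(1 - k)*k.

t_(k+1)/t_k = (2*k + 1)/(3*(2*k - 1)).
Factor: A=1/3; B=1; C=k - 1/2.
Key eq: (1/3)·f(k+1) = (1)·f(k) + (k - 1/2).
Bound: deg f ≤ 1.
Match coefficients ⇒ f(k) = -3*k/2.
Then R = B(k−1)f/C = -3*k/(2*k - 1), so s_k = R(k)·t_k = -3**(1 - k)*k.
Verify: (2*k - 1)/3**k matches t_k.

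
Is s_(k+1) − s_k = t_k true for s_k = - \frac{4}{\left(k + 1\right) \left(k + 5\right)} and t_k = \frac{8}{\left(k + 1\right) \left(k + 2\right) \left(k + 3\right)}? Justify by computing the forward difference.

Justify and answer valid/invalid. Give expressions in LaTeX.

s_(k+1) = -4/((k + 2)*(k + 6))
s_(k+1) − s_k = 4*(2*k + 7)/(k**4 + 14*k**3 + 65*k**2 + 112*k + 60)
(s_(k+1) − s_k) − t_k = 12*(-3*k - 13)/(k**5 + 17*k**4 + 107*k**3 + 307*k**2 + 396*k + 180)

Invalid: residual \frac{12 \left(- 3 k - 13\right)}{k^{5} + 17 k^{4} + 107 k^{3} + 307 k^{2} + 396 k + 180} ≠ 0.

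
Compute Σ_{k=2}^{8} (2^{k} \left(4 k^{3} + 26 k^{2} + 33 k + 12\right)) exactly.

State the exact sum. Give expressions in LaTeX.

The ratio is 2*(4*k**3 + 38*k**2 + 97*k + 75)/(4*k**3 + 26*k**2 + 33*k + 12).
Factor: A=2; B=1; C=k**3 + 13*k**2/2 + 33*k/4 + 3.
Key eq: (2)·f(k+1) = (1)·f(k) + (k**3 + 13*k**2/2 + 33*k/4 + 3).
Degrees (0,0,3) ⇒ d ≤ 3.
Match coefficients ⇒ f(k) = (4*k**3 + 2*k**2 + k - 2)/4.
Then R = B(k−1)f/C = (4*k**3 + 2*k**2 + k - 2)/(4*k**3 + 26*k**2 + 33*k + 12), so s_k = R(k)·t_k = 2**k*(4*k**3 + 2*k**2 + k - 2).
s_(k+1) − s_k = 2**k*(4*k**3 + 26*k**2 + 33*k + 12) = t_k.
Telescoping: Σ = s_(9) − s_(2) = 1579520 − (160) = 1579360.

Σ = 1579360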